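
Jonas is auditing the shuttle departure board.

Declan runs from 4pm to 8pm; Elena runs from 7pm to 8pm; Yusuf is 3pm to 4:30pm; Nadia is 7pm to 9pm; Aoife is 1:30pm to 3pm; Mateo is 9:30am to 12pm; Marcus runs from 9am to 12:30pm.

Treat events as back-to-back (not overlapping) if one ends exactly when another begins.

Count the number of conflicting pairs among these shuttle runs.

Two intervals overlap when each starts before the other ends.
Sorted by start: Marcus, Mateo, Aoife, Yusuf, Declan, Nadia, Elena.
Mateo starts before Marcus ends → Marcus and Mateo overlap.
Aoife starts after Marcus ends; Marcus is clear from here.
Aoife starts after Mateo ends; Mateo is clear from here.
Yusuf starts exactly when Aoife ends (back-to-back, no overlap); Aoife is clear from here.
Declan starts before Yusuf ends → Yusuf and Declan overlap.
Nadia starts after Yusuf ends; Yusuf is clear from here.
Nadia starts before Declan ends → Declan and Nadia overlap.
Elena starts before Declan ends → Declan and Elena overlap.
Elena starts before Nadia ends → Nadia and Elena overlap.
Overlapping pairs: Declan & Elena, Declan & Nadia, Declan & Yusuf, Elena & Nadia, Marcus & Mateo — 5 in total.

5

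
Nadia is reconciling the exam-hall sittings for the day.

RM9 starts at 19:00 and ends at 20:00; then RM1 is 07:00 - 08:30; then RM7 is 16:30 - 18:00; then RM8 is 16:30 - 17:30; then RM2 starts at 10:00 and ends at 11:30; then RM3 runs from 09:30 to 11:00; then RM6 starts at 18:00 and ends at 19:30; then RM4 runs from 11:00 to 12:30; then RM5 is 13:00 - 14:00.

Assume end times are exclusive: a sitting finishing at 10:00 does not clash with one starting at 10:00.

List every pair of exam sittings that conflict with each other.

Sorted by start: RM1, RM3, RM2, RM4, RM5, RM7, RM8, RM6, RM9.
RM3 starts after RM1 ends, so nothing later overlaps RM1 either.
RM2 starts before RM3 ends → RM3 and RM2 overlap.
RM4 starts exactly when RM3 ends (back-to-back, no overlap), so nothing later overlaps RM3 either.
RM4 starts before RM2 ends → RM2 and RM4 overlap.
RM5 starts after RM2 ends, so nothing later overlaps RM2 either.
RM5 starts after RM4 ends, so nothing later overlaps RM4 either.
RM7 starts after RM5 ends, so nothing later overlaps RM5 either.
RM8 starts before RM7 ends → RM7 and RM8 overlap.
RM6 starts exactly when RM7 ends (back-to-back, no overlap), so nothing later overlaps RM7 either.
RM6 starts after RM8 ends, so nothing later overlaps RM8 either.
RM9 starts before RM6 ends → RM6 and RM9 overlap.

RM2 & RM3, RM2 & RM4, RM6 & RM9, RM7 & RM8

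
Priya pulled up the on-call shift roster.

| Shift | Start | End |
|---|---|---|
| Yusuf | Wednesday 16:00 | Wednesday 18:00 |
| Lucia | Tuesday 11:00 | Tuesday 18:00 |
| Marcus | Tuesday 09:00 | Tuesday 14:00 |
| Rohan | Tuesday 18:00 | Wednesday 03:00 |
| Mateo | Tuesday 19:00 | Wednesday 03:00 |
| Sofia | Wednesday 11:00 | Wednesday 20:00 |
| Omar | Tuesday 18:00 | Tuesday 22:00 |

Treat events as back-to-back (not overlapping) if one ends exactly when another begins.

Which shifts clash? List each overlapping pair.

Lucia & Marcus, Mateo & Omar, Mateo & Rohan, Omar & Rohan, Sofia & Yusuf

Sorted by start: Marcus, Lucia, Omar, Rohan, Mateo, Sofia, Yusuf.
Lucia starts before Marcus ends → Marcus and Lucia overlap.
Omar starts after Marcus ends, so nothing later overlaps Marcus either.
Omar starts exactly when Lucia ends (back-to-back, no overlap), so nothing later overlaps Lucia either.
Rohan starts before Omar ends → Omar and Rohan overlap.
Mateo starts before Omar ends → Omar and Mateo overlap.
Sofia starts after Omar ends, so nothing later overlaps Omar either.
Mateo starts before Rohan ends → Rohan and Mateo overlap.
Sofia starts after Rohan ends, so nothing later overlaps Rohan either.
Sofia starts after Mateo ends, so nothing later overlaps Mateo either.
Yusuf starts before Sofia ends → Sofia and Yusuf overlap.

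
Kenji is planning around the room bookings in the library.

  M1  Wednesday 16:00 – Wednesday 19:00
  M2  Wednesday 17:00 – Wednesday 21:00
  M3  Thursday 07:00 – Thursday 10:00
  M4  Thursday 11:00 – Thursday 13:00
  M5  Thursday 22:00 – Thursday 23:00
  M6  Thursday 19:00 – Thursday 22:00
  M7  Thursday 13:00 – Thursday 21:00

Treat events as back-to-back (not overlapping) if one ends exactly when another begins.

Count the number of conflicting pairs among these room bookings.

2

Two intervals overlap when each starts before the other ends.
Sorted by start: M1, M2, M3, M4, M7, M6, M5.
M2 starts before M1 ends → M1 and M2 overlap.
M3 starts after M1 ends, so M1 has no further overlaps.
M3 starts after M2 ends, so M2 has no further overlaps.
M4 starts after M3 ends, so M3 has no further overlaps.
M7 starts exactly when M4 ends (back-to-back, no overlap), so M4 has no further overlaps.
M6 starts before M7 ends → M7 and M6 overlap.
M5 starts after M7 ends.
M5 starts exactly when M6 ends (back-to-back, no overlap).
Overlapping pairs: M1 & M2, M6 & M7 — 2 in total.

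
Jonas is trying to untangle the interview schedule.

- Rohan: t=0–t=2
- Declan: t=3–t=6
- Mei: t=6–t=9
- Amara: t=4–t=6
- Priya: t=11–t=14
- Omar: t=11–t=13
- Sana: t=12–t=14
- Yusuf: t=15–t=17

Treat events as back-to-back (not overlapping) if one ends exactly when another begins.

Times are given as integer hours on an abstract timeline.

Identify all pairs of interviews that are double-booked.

Sorted by start: Rohan, Declan, Amara, Mei, Priya, Omar, Sana, Yusuf.
Declan starts after Rohan ends — done with Rohan.
Amara starts before Declan ends → Declan and Amara overlap.
Mei starts exactly when Declan ends (back-to-back, no overlap) — done with Declan.
Mei starts exactly when Amara ends (back-to-back, no overlap) — done with Amara.
Priya starts after Mei ends — done with Mei.
Omar starts before Priya ends → Priya and Omar overlap.
Sana starts before Priya ends → Priya and Sana overlap.
Yusuf starts after Priya ends.
Sana starts before Omar ends → Omar and Sana overlap.
Yusuf starts after Omar ends.
Yusuf starts after Sana ends.

Amara & Declan, Omar & Priya, Omar & Sana, Priya & Sana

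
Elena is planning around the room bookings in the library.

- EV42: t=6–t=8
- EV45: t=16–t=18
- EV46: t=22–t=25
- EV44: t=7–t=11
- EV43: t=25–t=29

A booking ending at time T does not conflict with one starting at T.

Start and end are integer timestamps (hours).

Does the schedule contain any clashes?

Yes

Sorted by start: EV42, EV44, EV45, EV46, EV43.
EV44 starts before EV42 ends → EV42 and EV44 overlap.
That's a conflict, so the schedule is not conflict-free.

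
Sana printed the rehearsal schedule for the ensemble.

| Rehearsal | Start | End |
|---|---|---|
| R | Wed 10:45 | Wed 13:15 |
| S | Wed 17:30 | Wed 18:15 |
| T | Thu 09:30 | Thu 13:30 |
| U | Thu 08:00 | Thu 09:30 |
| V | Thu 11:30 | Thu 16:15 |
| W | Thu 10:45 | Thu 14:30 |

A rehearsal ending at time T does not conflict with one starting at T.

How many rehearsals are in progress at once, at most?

3

Sort all start/end points and keep a running count:
Wed 10:45 start R → 1
Wed 13:15 end R → 0
Wed 17:30 start S → 1
Wed 18:15 end S → 0
Thu 08:00 start U → 1
Thu 09:30 end U → 0
Thu 09:30 start T → 1
Thu 10:45 start W → 2
Thu 11:30 start V → 3
Thu 13:30 end T → 2
Thu 14:30 end W → 1
Thu 16:15 end V → 0
Peak is 3, at Thu 11:30 (T, V, W).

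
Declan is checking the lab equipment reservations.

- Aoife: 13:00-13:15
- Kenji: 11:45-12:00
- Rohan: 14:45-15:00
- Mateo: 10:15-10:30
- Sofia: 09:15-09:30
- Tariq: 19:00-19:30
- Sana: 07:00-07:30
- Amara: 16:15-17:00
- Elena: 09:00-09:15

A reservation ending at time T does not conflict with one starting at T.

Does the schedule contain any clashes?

Two intervals overlap when each starts before the other ends.
Sorted by start: Sana, Elena, Sofia, Mateo, Kenji, Aoife, Rohan, Amara, Tariq.
Elena starts after Sana ends; Sana is clear from here.
Sofia starts exactly when Elena ends (back-to-back, no overlap); Elena is clear from here.
Mateo starts after Sofia ends; Sofia is clear from here.
Kenji starts after Mateo ends; Mateo is clear from here.
Aoife starts after Kenji ends; Kenji is clear from here.
Rohan starts after Aoife ends; Aoife is clear from here.
Amara starts after Rohan ends; Rohan is clear from here.
Tariq starts after Amara ends.
Every pair is clear; the schedule has no overlaps.

No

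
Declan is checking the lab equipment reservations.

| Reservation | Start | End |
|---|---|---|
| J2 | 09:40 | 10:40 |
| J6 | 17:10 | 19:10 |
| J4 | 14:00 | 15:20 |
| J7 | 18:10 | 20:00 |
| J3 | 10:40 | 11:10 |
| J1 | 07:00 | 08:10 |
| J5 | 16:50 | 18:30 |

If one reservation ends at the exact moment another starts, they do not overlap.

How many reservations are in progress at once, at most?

Walk through starts and ends in time order (an end at T is processed before a start at T):
07:00 start J1 → 1
08:10 end J1 → 0
09:40 start J2 → 1
10:40 end J2 → 0
10:40 start J3 → 1
11:10 end J3 → 0
14:00 start J4 → 1
15:20 end J4 → 0
16:50 start J5 → 1
17:10 start J6 → 2
18:10 start J7 → 3
18:30 end J5 → 2
19:10 end J6 → 1
20:00 end J7 → 0
Peak is 3, at 18:10 (J5, J6, J7).

3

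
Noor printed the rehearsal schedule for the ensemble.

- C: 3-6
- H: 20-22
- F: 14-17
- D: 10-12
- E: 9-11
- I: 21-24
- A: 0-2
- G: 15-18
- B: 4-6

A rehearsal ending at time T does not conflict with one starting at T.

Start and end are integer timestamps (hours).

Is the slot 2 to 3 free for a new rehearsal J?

Yes — the slot is free

A: ends 2 at or before J starts 2 → clear.
C: starts 3 at or after J ends 3 → clear.
B: starts 4 at or after J ends 3 → clear.
E: starts 9 at or after J ends 3 → clear.
D: starts 10 at or after J ends 3 → clear.
F: starts 14 at or after J ends 3 → clear.
G: starts 15 at or after J ends 3 → clear.
H: starts 20 at or after J ends 3 → clear.
I: starts 21 at or after J ends 3 → clear.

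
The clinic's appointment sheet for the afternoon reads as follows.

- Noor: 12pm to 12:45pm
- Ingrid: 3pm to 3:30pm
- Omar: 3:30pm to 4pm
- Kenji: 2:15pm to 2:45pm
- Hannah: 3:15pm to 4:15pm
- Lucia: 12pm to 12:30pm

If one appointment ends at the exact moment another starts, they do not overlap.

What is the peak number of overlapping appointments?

2

Sort all start/end points and keep a running count:
12pm start Lucia → 1
12pm start Noor → 2
12:30pm end Lucia → 1
12:45pm end Noor → 0
2:15pm start Kenji → 1
2:45pm end Kenji → 0
3pm start Ingrid → 1
3:15pm start Hannah → 2
3:30pm end Ingrid → 1
3:30pm start Omar → 2
4pm end Omar → 1
4:15pm end Hannah → 0
Peak is 2, at 12pm (Lucia, Noor).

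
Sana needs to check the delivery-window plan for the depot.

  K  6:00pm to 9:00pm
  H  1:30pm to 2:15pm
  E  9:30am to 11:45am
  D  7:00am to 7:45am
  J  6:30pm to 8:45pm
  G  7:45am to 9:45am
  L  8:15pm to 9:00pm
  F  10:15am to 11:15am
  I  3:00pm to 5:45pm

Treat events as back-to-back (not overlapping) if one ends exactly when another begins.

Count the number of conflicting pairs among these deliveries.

5

Sorted by start: D, G, E, F, H, I, K, J, L.
G starts exactly when D ends (back-to-back, no overlap), so D has no further overlaps.
E starts before G ends → G and E overlap.
F starts after G ends, so G has no further overlaps.
F starts before E ends → E and F overlap.
H starts after E ends, so E has no further overlaps.
H starts after F ends, so F has no further overlaps.
I starts after H ends, so H has no further overlaps.
K starts after I ends, so I has no further overlaps.
J starts before K ends → K and J overlap.
L starts before K ends → K and L overlap.
L starts before J ends → J and L overlap.
Overlapping pairs: E & F, E & G, J & K, J & L, K & L — 5 in total.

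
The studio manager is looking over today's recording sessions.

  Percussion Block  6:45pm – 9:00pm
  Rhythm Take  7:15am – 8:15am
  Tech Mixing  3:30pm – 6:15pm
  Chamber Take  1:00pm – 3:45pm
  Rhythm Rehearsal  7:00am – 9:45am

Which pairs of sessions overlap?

Chamber Take & Tech Mixing, Rhythm Rehearsal & Rhythm Take

Two intervals overlap when each starts before the other ends.
Sorted by start: Rhythm Rehearsal, Rhythm Take, Chamber Take, Tech Mixing, Percussion Block.
Rhythm Take starts before Rhythm Rehearsal ends → Rhythm Rehearsal and Rhythm Take overlap.
Chamber Take starts after Rhythm Rehearsal ends, so Rhythm Rehearsal has no further overlaps.
Chamber Take starts after Rhythm Take ends, so Rhythm Take has no further overlaps.
Tech Mixing starts before Chamber Take ends → Chamber Take and Tech Mixing overlap.
Percussion Block starts after Chamber Take ends.
Percussion Block starts after Tech Mixing ends.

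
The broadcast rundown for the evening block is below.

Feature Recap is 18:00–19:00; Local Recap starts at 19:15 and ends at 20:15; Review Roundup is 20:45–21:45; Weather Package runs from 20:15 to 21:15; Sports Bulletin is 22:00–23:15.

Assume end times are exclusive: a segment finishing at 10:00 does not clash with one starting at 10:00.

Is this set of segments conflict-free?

No

Check each pair: they overlap iff neither finishes before the other starts.
Sorted by start: Feature Recap, Local Recap, Weather Package, Review Roundup, Sports Bulletin.
Local Recap starts after Feature Recap ends; Feature Recap is clear from here.
Weather Package starts exactly when Local Recap ends (back-to-back, no overlap); Local Recap is clear from here.
Review Roundup starts before Weather Package ends → Weather Package and Review Roundup overlap.
That's a conflict, so the schedule is not conflict-free.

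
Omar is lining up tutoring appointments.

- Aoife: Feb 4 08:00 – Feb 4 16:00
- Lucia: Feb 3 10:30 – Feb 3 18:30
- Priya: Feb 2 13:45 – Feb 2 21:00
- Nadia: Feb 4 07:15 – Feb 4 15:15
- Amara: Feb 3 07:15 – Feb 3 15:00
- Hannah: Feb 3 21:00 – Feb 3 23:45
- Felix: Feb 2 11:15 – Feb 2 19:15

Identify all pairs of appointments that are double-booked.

Amara & Lucia, Aoife & Nadia, Felix & Priya

Check each pair: they overlap iff neither finishes before the other starts.
Sorted by start: Felix, Priya, Amara, Lucia, Hannah, Nadia, Aoife.
Priya starts before Felix ends → Felix and Priya overlap.
Amara starts after Felix ends, so Felix has no further overlaps.
Amara starts after Priya ends, so Priya has no further overlaps.
Lucia starts before Amara ends → Amara and Lucia overlap.
Hannah starts after Amara ends, so Amara has no further overlaps.
Hannah starts after Lucia ends, so Lucia has no further overlaps.
Nadia starts after Hannah ends, so Hannah has no further overlaps.
Aoife starts before Nadia ends → Nadia and Aoife overlap.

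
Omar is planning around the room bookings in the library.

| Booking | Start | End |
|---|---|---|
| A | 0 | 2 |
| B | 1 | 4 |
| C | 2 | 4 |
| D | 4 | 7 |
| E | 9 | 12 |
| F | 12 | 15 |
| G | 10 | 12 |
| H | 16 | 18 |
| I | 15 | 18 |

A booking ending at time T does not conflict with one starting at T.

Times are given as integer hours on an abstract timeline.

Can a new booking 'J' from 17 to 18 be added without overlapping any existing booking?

No — it overlaps H, I

A: ends 2 at or before J starts 17 → clear.
B: ends 4 at or before J starts 17 → clear.
C: ends 4 at or before J starts 17 → clear.
D: ends 7 at or before J starts 17 → clear.
E: ends 12 at or before J starts 17 → clear.
G: ends 12 at or before J starts 17 → clear.
F: ends 15 at or before J starts 17 → clear.
I: starts 15 before J ends 18, and ends 18 after J starts 17 → overlap.
H: starts 16 before J ends 18, and ends 18 after J starts 17 → overlap.
J overlaps H, I.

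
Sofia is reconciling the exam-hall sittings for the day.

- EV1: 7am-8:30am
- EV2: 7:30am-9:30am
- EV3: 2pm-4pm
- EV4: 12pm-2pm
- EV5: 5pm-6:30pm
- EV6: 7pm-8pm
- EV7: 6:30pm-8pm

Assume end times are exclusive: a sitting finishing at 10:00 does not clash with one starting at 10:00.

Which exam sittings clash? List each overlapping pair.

EV1 & EV2, EV6 & EV7

Check each pair: they overlap iff neither finishes before the other starts.
Sorted by start: EV1, EV2, EV4, EV3, EV5, EV7, EV6.
EV2 starts before EV1 ends → EV1 and EV2 overlap.
EV4 starts after EV1 ends; EV1 is clear from here.
EV4 starts after EV2 ends; EV2 is clear from here.
EV3 starts exactly when EV4 ends (back-to-back, no overlap); EV4 is clear from here.
EV5 starts after EV3 ends; EV3 is clear from here.
EV7 starts exactly when EV5 ends (back-to-back, no overlap); EV5 is clear from here.
EV6 starts before EV7 ends → EV7 and EV6 overlap.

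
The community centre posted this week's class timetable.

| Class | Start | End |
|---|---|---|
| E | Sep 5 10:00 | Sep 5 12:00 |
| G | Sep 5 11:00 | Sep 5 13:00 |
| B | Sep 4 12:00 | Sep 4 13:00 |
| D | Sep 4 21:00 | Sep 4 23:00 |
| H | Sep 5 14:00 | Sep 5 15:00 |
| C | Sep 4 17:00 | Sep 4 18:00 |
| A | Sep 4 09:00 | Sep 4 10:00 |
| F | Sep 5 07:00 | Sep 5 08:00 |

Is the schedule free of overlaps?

Sorted by start: A, B, C, D, F, E, G, H.
B starts after A ends, so A has no further overlaps.
C starts after B ends, so B has no further overlaps.
D starts after C ends, so C has no further overlaps.
F starts after D ends, so D has no further overlaps.
E starts after F ends, so F has no further overlaps.
G starts before E ends → E and G overlap.
That's a conflict, so the schedule is not conflict-free.

No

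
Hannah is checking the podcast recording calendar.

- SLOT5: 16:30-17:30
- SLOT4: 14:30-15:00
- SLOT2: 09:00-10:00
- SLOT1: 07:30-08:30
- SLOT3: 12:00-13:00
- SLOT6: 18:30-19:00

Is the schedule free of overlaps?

Sorted by start: SLOT1, SLOT2, SLOT3, SLOT4, SLOT5, SLOT6.
SLOT2 starts after SLOT1 ends; SLOT1 is clear from here.
SLOT3 starts after SLOT2 ends; SLOT2 is clear from here.
SLOT4 starts after SLOT3 ends; SLOT3 is clear from here.
SLOT5 starts after SLOT4 ends; SLOT4 is clear from here.
SLOT6 starts after SLOT5 ends.
Every pair is clear; the schedule has no overlaps.

Yes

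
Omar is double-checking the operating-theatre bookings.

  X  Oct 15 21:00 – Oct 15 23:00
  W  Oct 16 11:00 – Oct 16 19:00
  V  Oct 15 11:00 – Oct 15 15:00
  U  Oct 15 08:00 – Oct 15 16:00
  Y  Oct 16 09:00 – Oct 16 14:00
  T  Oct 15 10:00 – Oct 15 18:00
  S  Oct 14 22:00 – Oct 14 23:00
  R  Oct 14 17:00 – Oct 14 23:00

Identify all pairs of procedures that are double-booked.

Sorted by start: R, S, U, T, V, X, Y, W.
S starts before R ends → R and S overlap.
U starts after R ends, so nothing later overlaps R either.
U starts after S ends, so nothing later overlaps S either.
T starts before U ends → U and T overlap.
V starts before U ends → U and V overlap.
X starts after U ends, so nothing later overlaps U either.
V starts before T ends → T and V overlap.
X starts after T ends, so nothing later overlaps T either.
X starts after V ends, so nothing later overlaps V either.
Y starts after X ends, so nothing later overlaps X either.
W starts before Y ends → Y and W overlap.

R & S, T & U, T & V, U & V, W & Y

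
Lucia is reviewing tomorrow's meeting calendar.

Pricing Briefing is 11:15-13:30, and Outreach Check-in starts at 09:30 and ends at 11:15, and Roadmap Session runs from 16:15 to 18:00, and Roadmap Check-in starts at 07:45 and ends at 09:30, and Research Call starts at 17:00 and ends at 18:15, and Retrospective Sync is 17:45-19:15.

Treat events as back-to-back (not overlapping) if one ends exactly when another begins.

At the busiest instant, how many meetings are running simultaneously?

Sweep the timeline, counting +1 at each start and −1 at each end (ends before starts at a tie):
07:45 start Roadmap Check-in → 1
09:30 end Roadmap Check-in → 0
09:30 start Outreach Check-in → 1
11:15 end Outreach Check-in → 0
11:15 start Pricing Briefing → 1
13:30 end Pricing Briefing → 0
16:15 start Roadmap Session → 1
17:00 start Research Call → 2
17:45 start Retrospective Sync → 3
18:00 end Roadmap Session → 2
18:15 end Research Call → 1
19:15 end Retrospective Sync → 0
Peak is 3, at 17:45 (Research Call, Retrospective Sync, Roadmap Session).

3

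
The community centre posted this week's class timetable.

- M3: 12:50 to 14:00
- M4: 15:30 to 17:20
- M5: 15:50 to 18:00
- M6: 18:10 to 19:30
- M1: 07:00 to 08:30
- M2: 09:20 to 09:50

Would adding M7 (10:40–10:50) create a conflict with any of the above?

No — it doesn't clash with anything

M1: ends 08:30 at or before M7 starts 10:40 → clear.
M2: ends 09:50 at or before M7 starts 10:40 → clear.
M3: starts 12:50 at or after M7 ends 10:50 → clear.
M4: starts 15:30 at or after M7 ends 10:50 → clear.
M5: starts 15:50 at or after M7 ends 10:50 → clear.
M6: starts 18:10 at or after M7 ends 10:50 → clear.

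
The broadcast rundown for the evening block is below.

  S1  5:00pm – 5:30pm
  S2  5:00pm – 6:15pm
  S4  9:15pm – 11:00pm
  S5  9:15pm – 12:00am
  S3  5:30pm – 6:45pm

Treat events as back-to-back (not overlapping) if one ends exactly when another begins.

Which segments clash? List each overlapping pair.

S1 & S2, S2 & S3, S4 & S5

Check each pair: they overlap iff neither finishes before the other starts.
Sorted by start: S1, S2, S3, S4, S5.
S2 starts before S1 ends → S1 and S2 overlap.
S3 starts exactly when S1 ends (back-to-back, no overlap) — done with S1.
S3 starts before S2 ends → S2 and S3 overlap.
S4 starts after S2 ends — done with S2.
S4 starts after S3 ends — done with S3.
S5 starts before S4 ends → S4 and S5 overlap.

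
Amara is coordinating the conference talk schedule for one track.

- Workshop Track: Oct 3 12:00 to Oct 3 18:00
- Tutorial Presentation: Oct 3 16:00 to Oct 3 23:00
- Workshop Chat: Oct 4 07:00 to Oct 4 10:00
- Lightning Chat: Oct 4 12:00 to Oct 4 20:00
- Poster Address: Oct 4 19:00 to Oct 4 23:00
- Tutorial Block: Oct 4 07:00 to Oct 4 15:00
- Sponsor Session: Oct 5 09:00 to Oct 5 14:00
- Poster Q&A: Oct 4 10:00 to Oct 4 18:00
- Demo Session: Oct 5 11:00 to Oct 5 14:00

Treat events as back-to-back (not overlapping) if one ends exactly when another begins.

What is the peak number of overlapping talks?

Sort all start/end points and keep a running count:
Oct 3 12:00 start Workshop Track → 1
Oct 3 16:00 start Tutorial Presentation → 2
Oct 3 18:00 end Workshop Track → 1
Oct 3 23:00 end Tutorial Presentation → 0
Oct 4 07:00 start Tutorial Block → 1
Oct 4 07:00 start Workshop Chat → 2
Oct 4 10:00 end Workshop Chat → 1
Oct 4 10:00 start Poster Q&A → 2
Oct 4 12:00 start Lightning Chat → 3
Oct 4 15:00 end Tutorial Block → 2
Oct 4 18:00 end Poster Q&A → 1
Oct 4 19:00 start Poster Address → 2
Oct 4 20:00 end Lightning Chat → 1
Oct 4 23:00 end Poster Address → 0
Oct 5 09:00 start Sponsor Session → 1
Oct 5 11:00 start Demo Session → 2
Oct 5 14:00 end Demo Session → 1
Oct 5 14:00 end Sponsor Session → 0
Peak is 3, at Oct 4 12:00 (Lightning Chat, Poster Q&A, Tutorial Block).

3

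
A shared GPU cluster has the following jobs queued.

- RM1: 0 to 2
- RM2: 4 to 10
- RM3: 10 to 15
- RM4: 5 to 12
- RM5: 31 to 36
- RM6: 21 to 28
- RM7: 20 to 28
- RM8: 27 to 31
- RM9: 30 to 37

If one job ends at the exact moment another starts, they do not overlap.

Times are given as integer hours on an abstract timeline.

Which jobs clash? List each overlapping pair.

Sorted by start: RM1, RM2, RM4, RM3, RM7, RM6, RM8, RM9, RM5.
RM2 starts after RM1 ends, so RM1 has no further overlaps.
RM4 starts before RM2 ends → RM2 and RM4 overlap.
RM3 starts exactly when RM2 ends (back-to-back, no overlap), so RM2 has no further overlaps.
RM3 starts before RM4 ends → RM4 and RM3 overlap.
RM7 starts after RM4 ends, so RM4 has no further overlaps.
RM7 starts after RM3 ends, so RM3 has no further overlaps.
RM6 starts before RM7 ends → RM7 and RM6 overlap.
RM8 starts before RM7 ends → RM7 and RM8 overlap.
RM9 starts after RM7 ends, so RM7 has no further overlaps.
RM8 starts before RM6 ends → RM6 and RM8 overlap.
RM9 starts after RM6 ends, so RM6 has no further overlaps.
RM9 starts before RM8 ends → RM8 and RM9 overlap.
RM5 starts exactly when RM8 ends (back-to-back, no overlap).
RM5 starts before RM9 ends → RM9 and RM5 overlap.

RM2 & RM4, RM3 & RM4, RM5 & RM9, RM6 & RM7, RM6 & RM8, RM7 & RM8, RM8 & RM9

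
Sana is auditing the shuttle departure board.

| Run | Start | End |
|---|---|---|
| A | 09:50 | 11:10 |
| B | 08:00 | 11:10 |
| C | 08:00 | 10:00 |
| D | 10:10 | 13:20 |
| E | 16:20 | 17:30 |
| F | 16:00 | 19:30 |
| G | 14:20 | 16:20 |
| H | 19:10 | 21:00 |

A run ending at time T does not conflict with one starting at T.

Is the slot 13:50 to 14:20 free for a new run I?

Yes — the slot is free

B: ends 11:10 at or before I starts 13:50 → clear.
C: ends 10:00 at or before I starts 13:50 → clear.
A: ends 11:10 at or before I starts 13:50 → clear.
D: ends 13:20 at or before I starts 13:50 → clear.
G: starts 14:20 at or after I ends 14:20 → clear.
F: starts 16:00 at or after I ends 14:20 → clear.
E: starts 16:20 at or after I ends 14:20 → clear.
H: starts 19:10 at or after I ends 14:20 → clear.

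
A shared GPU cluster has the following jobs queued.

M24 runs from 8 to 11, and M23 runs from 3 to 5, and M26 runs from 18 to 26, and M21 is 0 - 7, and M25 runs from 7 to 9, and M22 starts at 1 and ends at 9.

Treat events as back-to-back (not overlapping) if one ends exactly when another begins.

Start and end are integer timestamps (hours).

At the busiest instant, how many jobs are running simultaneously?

3

Walk through starts and ends in time order (an end at T is processed before a start at T):
0 start M21 → 1
1 start M22 → 2
3 start M23 → 3
5 end M23 → 2
7 end M21 → 1
7 start M25 → 2
8 start M24 → 3
9 end M22 → 2
9 end M25 → 1
11 end M24 → 0
18 start M26 → 1
26 end M26 → 0
Peak is 3, at 3 (M21, M22, M23).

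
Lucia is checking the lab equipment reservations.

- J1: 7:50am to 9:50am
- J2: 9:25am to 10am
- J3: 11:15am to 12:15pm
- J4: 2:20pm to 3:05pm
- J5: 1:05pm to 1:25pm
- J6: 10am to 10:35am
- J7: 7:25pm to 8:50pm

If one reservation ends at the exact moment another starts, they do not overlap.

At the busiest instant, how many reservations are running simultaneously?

2

Sort all start/end points and keep a running count:
7:50am start J1 → 1
9:25am start J2 → 2
9:50am end J1 → 1
10am end J2 → 0
10am start J6 → 1
10:35am end J6 → 0
11:15am start J3 → 1
12:15pm end J3 → 0
1:05pm start J5 → 1
1:25pm end J5 → 0
2:20pm start J4 → 1
3:05pm end J4 → 0
7:25pm start J7 → 1
8:50pm end J7 → 0
Peak is 2, at 9:25am (J1, J2).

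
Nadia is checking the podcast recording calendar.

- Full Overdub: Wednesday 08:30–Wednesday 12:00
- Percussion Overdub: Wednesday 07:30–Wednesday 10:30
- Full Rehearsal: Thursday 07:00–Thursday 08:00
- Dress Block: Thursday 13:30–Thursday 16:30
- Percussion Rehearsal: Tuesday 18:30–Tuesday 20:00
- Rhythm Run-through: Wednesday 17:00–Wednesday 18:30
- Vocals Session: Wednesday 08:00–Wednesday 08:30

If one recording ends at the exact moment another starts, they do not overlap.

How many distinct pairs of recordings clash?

2

Two intervals overlap when each starts before the other ends.
Sorted by start: Percussion Rehearsal, Percussion Overdub, Vocals Session, Full Overdub, Rhythm Run-through, Full Rehearsal, Dress Block.
Percussion Overdub starts after Percussion Rehearsal ends; Percussion Rehearsal is clear from here.
Vocals Session starts before Percussion Overdub ends → Percussion Overdub and Vocals Session overlap.
Full Overdub starts before Percussion Overdub ends → Percussion Overdub and Full Overdub overlap.
Rhythm Run-through starts after Percussion Overdub ends; Percussion Overdub is clear from here.
Full Overdub starts exactly when Vocals Session ends (back-to-back, no overlap); Vocals Session is clear from here.
Rhythm Run-through starts after Full Overdub ends; Full Overdub is clear from here.
Full Rehearsal starts after Rhythm Run-through ends; Rhythm Run-through is clear from here.
Dress Block starts after Full Rehearsal ends.
Overlapping pairs: Full Overdub & Percussion Overdub, Percussion Overdub & Vocals Session — 2 in total.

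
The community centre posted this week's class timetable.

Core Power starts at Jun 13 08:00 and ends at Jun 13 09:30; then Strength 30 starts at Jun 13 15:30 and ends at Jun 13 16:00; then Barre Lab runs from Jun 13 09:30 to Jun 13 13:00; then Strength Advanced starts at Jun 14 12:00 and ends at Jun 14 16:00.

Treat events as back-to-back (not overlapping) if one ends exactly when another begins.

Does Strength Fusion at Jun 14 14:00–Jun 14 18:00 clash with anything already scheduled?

Yes — it overlaps Strength Advanced

Core Power: ends Jun 13 09:30 at or before Strength Fusion starts Jun 14 14:00 → clear.
Barre Lab: ends Jun 13 13:00 at or before Strength Fusion starts Jun 14 14:00 → clear.
Strength 30: ends Jun 13 16:00 at or before Strength Fusion starts Jun 14 14:00 → clear.
Strength Advanced: starts Jun 14 12:00 before Strength Fusion ends Jun 14 18:00, and ends Jun 14 16:00 after Strength Fusion starts Jun 14 14:00 → overlap.
Strength Fusion overlaps Strength Advanced.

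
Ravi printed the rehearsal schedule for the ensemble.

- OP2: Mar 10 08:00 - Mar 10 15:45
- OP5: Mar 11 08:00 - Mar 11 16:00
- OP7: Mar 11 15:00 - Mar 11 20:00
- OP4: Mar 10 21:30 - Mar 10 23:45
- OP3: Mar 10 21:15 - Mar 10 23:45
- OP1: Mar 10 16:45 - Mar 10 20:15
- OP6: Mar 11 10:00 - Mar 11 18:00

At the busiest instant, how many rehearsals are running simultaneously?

Sort all start/end points and keep a running count:
Mar 10 08:00 start OP2 → 1
Mar 10 15:45 end OP2 → 0
Mar 10 16:45 start OP1 → 1
Mar 10 20:15 end OP1 → 0
Mar 10 21:15 start OP3 → 1
Mar 10 21:30 start OP4 → 2
Mar 10 23:45 end OP3 → 1
Mar 10 23:45 end OP4 → 0
Mar 11 08:00 start OP5 → 1
Mar 11 10:00 start OP6 → 2
Mar 11 15:00 start OP7 → 3
Mar 11 16:00 end OP5 → 2
Mar 11 18:00 end OP6 → 1
Mar 11 20:00 end OP7 → 0
Peak is 3, at Mar 11 15:00 (OP5, OP6, OP7).

3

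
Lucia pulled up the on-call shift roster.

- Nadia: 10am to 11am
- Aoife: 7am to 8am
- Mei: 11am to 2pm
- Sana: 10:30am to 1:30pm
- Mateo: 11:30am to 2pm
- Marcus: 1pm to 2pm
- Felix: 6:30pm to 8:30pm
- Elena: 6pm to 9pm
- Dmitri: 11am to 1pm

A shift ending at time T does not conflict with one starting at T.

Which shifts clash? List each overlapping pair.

Dmitri & Mateo, Dmitri & Mei, Dmitri & Sana, Elena & Felix, Marcus & Mateo, Marcus & Mei, Marcus & Sana, Mateo & Mei, Mateo & Sana, Mei & Sana, Nadia & Sana

Sorted by start: Aoife, Nadia, Sana, Mei, Dmitri, Mateo, Marcus, Elena, Felix.
Nadia starts after Aoife ends, so nothing later overlaps Aoife either.
Sana starts before Nadia ends → Nadia and Sana overlap.
Mei starts exactly when Nadia ends (back-to-back, no overlap), so nothing later overlaps Nadia either.
Mei starts before Sana ends → Sana and Mei overlap.
Dmitri starts before Sana ends → Sana and Dmitri overlap.
Mateo starts before Sana ends → Sana and Mateo overlap.
Marcus starts before Sana ends → Sana and Marcus overlap.
Elena starts after Sana ends, so nothing later overlaps Sana either.
Dmitri starts before Mei ends → Mei and Dmitri overlap.
Mateo starts before Mei ends → Mei and Mateo overlap.
Marcus starts before Mei ends → Mei and Marcus overlap.
Elena starts after Mei ends, so nothing later overlaps Mei either.
Mateo starts before Dmitri ends → Dmitri and Mateo overlap.
Marcus starts exactly when Dmitri ends (back-to-back, no overlap), so nothing later overlaps Dmitri either.
Marcus starts before Mateo ends → Mateo and Marcus overlap.
Elena starts after Mateo ends, so nothing later overlaps Mateo either.
Elena starts after Marcus ends, so nothing later overlaps Marcus either.
Felix starts before Elena ends → Elena and Felix overlap.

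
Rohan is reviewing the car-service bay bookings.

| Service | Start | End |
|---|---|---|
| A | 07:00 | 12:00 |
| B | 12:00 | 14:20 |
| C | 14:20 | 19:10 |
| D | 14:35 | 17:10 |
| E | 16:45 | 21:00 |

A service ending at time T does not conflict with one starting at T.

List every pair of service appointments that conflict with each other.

C & D, C & E, D & E

Two intervals overlap when each starts before the other ends.
Sorted by start: A, B, C, D, E.
B starts exactly when A ends (back-to-back, no overlap); A is clear from here.
C starts exactly when B ends (back-to-back, no overlap); B is clear from here.
D starts before C ends → C and D overlap.
E starts before C ends → C and E overlap.
E starts before D ends → D and E overlap.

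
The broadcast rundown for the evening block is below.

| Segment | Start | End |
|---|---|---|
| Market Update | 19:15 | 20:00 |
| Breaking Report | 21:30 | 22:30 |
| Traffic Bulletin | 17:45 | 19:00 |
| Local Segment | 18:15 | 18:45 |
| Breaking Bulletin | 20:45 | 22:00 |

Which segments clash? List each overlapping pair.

Sorted by start: Traffic Bulletin, Local Segment, Market Update, Breaking Bulletin, Breaking Report.
Local Segment starts before Traffic Bulletin ends → Traffic Bulletin and Local Segment overlap.
Market Update starts after Traffic Bulletin ends — done with Traffic Bulletin.
Market Update starts after Local Segment ends — done with Local Segment.
Breaking Bulletin starts after Market Update ends — done with Market Update.
Breaking Report starts before Breaking Bulletin ends → Breaking Bulletin and Breaking Report overlap.

Breaking Bulletin & Breaking Report, Local Segment & Traffic Bulletin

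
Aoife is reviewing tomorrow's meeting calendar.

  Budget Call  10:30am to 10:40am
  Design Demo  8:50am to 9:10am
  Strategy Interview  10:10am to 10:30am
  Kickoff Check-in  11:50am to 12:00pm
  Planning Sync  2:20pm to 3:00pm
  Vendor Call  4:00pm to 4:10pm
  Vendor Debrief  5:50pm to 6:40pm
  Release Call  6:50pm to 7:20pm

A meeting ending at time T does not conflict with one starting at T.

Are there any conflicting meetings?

No

Sorted by start: Design Demo, Strategy Interview, Budget Call, Kickoff Check-in, Planning Sync, Vendor Call, Vendor Debrief, Release Call.
Strategy Interview starts after Design Demo ends, so Design Demo has no further overlaps.
Budget Call starts exactly when Strategy Interview ends (back-to-back, no overlap), so Strategy Interview has no further overlaps.
Kickoff Check-in starts after Budget Call ends, so Budget Call has no further overlaps.
Planning Sync starts after Kickoff Check-in ends, so Kickoff Check-in has no further overlaps.
Vendor Call starts after Planning Sync ends, so Planning Sync has no further overlaps.
Vendor Debrief starts after Vendor Call ends, so Vendor Call has no further overlaps.
Release Call starts after Vendor Debrief ends.
Every pair is clear; the schedule has no overlaps.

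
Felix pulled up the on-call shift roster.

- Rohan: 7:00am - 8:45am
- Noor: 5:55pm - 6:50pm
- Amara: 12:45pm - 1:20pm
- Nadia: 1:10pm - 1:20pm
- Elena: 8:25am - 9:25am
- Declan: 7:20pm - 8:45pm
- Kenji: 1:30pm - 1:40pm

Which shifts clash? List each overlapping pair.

Amara & Nadia, Elena & Rohan

Sorted by start: Rohan, Elena, Amara, Nadia, Kenji, Noor, Declan.
Elena starts before Rohan ends → Rohan and Elena overlap.
Amara starts after Rohan ends, so Rohan has no further overlaps.
Amara starts after Elena ends, so Elena has no further overlaps.
Nadia starts before Amara ends → Amara and Nadia overlap.
Kenji starts after Amara ends, so Amara has no further overlaps.
Kenji starts after Nadia ends, so Nadia has no further overlaps.
Noor starts after Kenji ends, so Kenji has no further overlaps.
Declan starts after Noor ends.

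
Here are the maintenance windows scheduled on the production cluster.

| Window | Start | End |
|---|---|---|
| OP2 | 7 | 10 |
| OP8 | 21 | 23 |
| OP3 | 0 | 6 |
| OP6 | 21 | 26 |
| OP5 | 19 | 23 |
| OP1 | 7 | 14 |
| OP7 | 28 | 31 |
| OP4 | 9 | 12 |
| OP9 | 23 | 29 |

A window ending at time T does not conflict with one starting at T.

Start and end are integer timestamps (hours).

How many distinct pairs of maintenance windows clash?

8

Sorted by start: OP3, OP1, OP2, OP4, OP5, OP6, OP8, OP9, OP7.
OP1 starts after OP3 ends; OP3 is clear from here.
OP2 starts before OP1 ends → OP1 and OP2 overlap.
OP4 starts before OP1 ends → OP1 and OP4 overlap.
OP5 starts after OP1 ends; OP1 is clear from here.
OP4 starts before OP2 ends → OP2 and OP4 overlap.
OP5 starts after OP2 ends; OP2 is clear from here.
OP5 starts after OP4 ends; OP4 is clear from here.
OP6 starts before OP5 ends → OP5 and OP6 overlap.
OP8 starts before OP5 ends → OP5 and OP8 overlap.
OP9 starts exactly when OP5 ends (back-to-back, no overlap); OP5 is clear from here.
OP8 starts before OP6 ends → OP6 and OP8 overlap.
OP9 starts before OP6 ends → OP6 and OP9 overlap.
OP7 starts after OP6 ends.
OP9 starts exactly when OP8 ends (back-to-back, no overlap); OP8 is clear from here.
OP7 starts before OP9 ends → OP9 and OP7 overlap.
Overlapping pairs: OP1 & OP2, OP1 & OP4, OP2 & OP4, OP5 & OP6, OP5 & OP8, OP6 & OP8, OP6 & OP9, OP7 & OP9 — 8 in total.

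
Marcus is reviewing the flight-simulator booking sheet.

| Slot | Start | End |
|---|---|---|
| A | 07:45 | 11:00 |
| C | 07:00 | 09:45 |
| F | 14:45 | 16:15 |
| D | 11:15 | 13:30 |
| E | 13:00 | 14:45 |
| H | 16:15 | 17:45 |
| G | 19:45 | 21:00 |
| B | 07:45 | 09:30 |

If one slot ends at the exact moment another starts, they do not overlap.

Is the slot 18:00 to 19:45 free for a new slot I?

Yes — the slot is free

C: ends 09:45 at or before I starts 18:00 → clear.
A: ends 11:00 at or before I starts 18:00 → clear.
B: ends 09:30 at or before I starts 18:00 → clear.
D: ends 13:30 at or before I starts 18:00 → clear.
E: ends 14:45 at or before I starts 18:00 → clear.
F: ends 16:15 at or before I starts 18:00 → clear.
H: ends 17:45 at or before I starts 18:00 → clear.
G: starts 19:45 at or after I ends 19:45 → clear.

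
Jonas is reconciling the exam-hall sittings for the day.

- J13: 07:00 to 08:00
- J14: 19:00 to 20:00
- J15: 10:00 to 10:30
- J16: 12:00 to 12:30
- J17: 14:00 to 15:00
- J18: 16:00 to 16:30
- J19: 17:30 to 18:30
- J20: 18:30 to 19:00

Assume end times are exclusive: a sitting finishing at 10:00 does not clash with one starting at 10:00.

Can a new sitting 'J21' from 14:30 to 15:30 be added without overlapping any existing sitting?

J13: ends 08:00 at or before J21 starts 14:30 → clear.
J15: ends 10:30 at or before J21 starts 14:30 → clear.
J16: ends 12:30 at or before J21 starts 14:30 → clear.
J17: starts 14:00 before J21 ends 15:30, and ends 15:00 after J21 starts 14:30 → overlap.
J18: starts 16:00 at or after J21 ends 15:30 → clear.
J19: starts 17:30 at or after J21 ends 15:30 → clear.
J20: starts 18:30 at or after J21 ends 15:30 → clear.
J14: starts 19:00 at or after J21 ends 15:30 → clear.
J21 overlaps J17.

No — it overlaps J17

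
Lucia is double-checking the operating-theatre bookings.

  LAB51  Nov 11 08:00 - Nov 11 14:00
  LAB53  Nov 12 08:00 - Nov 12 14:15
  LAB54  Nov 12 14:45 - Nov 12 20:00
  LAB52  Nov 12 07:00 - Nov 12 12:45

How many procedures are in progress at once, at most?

2

Sweep the timeline, counting +1 at each start and −1 at each end (ends before starts at a tie):
Nov 11 08:00 start LAB51 → 1
Nov 11 14:00 end LAB51 → 0
Nov 12 07:00 start LAB52 → 1
Nov 12 08:00 start LAB53 → 2
Nov 12 12:45 end LAB52 → 1
Nov 12 14:15 end LAB53 → 0
Nov 12 14:45 start LAB54 → 1
Nov 12 20:00 end LAB54 → 0
Peak is 2, at Nov 12 08:00 (LAB52, LAB53).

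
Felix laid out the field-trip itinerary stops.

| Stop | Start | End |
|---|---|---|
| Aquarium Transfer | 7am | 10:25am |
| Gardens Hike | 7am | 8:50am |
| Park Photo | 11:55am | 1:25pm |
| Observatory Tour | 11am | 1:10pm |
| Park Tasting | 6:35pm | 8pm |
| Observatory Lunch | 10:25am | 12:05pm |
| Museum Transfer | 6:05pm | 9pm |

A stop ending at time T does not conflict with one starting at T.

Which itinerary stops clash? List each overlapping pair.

Aquarium Transfer & Gardens Hike, Museum Transfer & Park Tasting, Observatory Lunch & Observatory Tour, Observatory Lunch & Park Photo, Observatory Tour & Park Photo

Sorted by start: Aquarium Transfer, Gardens Hike, Observatory Lunch, Observatory Tour, Park Photo, Museum Transfer, Park Tasting.
Gardens Hike starts before Aquarium Transfer ends → Aquarium Transfer and Gardens Hike overlap.
Observatory Lunch starts exactly when Aquarium Transfer ends (back-to-back, no overlap) — done with Aquarium Transfer.
Observatory Lunch starts after Gardens Hike ends — done with Gardens Hike.
Observatory Tour starts before Observatory Lunch ends → Observatory Lunch and Observatory Tour overlap.
Park Photo starts before Observatory Lunch ends → Observatory Lunch and Park Photo overlap.
Museum Transfer starts after Observatory Lunch ends — done with Observatory Lunch.
Park Photo starts before Observatory Tour ends → Observatory Tour and Park Photo overlap.
Museum Transfer starts after Observatory Tour ends — done with Observatory Tour.
Museum Transfer starts after Park Photo ends — done with Park Photo.
Park Tasting starts before Museum Transfer ends → Museum Transfer and Park Tasting overlap.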